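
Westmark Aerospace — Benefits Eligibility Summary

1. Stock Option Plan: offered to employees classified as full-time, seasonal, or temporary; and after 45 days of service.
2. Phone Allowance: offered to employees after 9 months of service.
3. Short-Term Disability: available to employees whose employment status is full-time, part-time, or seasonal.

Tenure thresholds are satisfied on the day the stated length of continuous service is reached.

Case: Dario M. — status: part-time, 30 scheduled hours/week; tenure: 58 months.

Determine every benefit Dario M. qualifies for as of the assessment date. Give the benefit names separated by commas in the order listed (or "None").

Stock Option Plan — status part-time ✗ (requires full-time, seasonal, or temporary) → not eligible.
Phone Allowance — service 58 months ≥ 9 months ✓ → eligible.
Short-Term Disability — status part-time ✓ → eligible.

Phone Allowance, Short-Term Disability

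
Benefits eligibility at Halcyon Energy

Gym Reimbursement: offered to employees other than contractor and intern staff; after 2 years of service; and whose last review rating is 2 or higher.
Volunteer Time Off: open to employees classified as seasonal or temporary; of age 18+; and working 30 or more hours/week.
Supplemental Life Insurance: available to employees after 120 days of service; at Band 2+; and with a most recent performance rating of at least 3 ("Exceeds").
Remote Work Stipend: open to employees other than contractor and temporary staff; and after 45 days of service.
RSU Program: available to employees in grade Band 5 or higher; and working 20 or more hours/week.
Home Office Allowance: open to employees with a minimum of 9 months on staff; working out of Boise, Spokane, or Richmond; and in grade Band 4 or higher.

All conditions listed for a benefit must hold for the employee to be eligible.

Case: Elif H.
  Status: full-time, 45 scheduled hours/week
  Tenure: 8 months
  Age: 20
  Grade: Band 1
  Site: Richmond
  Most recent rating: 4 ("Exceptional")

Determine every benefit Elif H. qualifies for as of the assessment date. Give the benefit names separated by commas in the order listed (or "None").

Remote Work Stipend

Gym Reimbursement — status full-time ✓ (not excluded); service 8 months < 2 years (≈730 days) ✗ → not eligible.
Volunteer Time Off — status full-time ✗ (requires seasonal or temporary) → not eligible.
Supplemental Life Insurance — service 8 months ≥ 120 days ✓; grade Band 1 < Band 2 ✗ → not eligible.
Remote Work Stipend — status full-time ✓ (not excluded); service 8 months ≥ 45 days ✓ → eligible.
RSU Program — grade Band 1 < Band 5 ✗ → not eligible.
Home Office Allowance — service 8 months < 9 months ✗ → not eligible.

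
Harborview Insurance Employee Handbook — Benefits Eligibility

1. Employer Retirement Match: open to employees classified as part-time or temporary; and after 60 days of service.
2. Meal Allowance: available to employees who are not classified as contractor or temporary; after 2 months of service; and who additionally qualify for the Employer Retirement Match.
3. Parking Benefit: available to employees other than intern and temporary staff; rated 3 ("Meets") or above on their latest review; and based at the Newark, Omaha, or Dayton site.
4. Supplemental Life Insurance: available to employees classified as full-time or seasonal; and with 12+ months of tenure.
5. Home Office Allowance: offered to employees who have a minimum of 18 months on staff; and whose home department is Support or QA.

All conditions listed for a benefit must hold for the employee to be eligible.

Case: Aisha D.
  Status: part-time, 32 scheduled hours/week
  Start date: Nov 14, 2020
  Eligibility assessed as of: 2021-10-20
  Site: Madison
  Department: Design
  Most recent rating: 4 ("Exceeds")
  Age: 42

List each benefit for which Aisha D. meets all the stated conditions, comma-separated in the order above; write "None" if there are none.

Employer Retirement Match, Meal Allowance

Service from Nov 14, 2020 to 2021-10-20: 340 days.
Employer Retirement Match — status part-time ✓; service 340 days ≥ 60 days ✓ → eligible.
Meal Allowance — status part-time ✓ (not excluded); service 340 days ≥ 2 months (≈60 days) ✓; eligible for Employer Retirement Match ✓ → eligible.
Parking Benefit — status part-time ✓ (not excluded); rating 4 ≥ 3 ✓; site Madison ✗ (not Newark, Omaha, or Dayton) → not eligible.
Supplemental Life Insurance — status part-time ✗ (requires full-time or seasonal) → not eligible.
Home Office Allowance — service 340 days < 18 months (≈540 days) ✗ → not eligible.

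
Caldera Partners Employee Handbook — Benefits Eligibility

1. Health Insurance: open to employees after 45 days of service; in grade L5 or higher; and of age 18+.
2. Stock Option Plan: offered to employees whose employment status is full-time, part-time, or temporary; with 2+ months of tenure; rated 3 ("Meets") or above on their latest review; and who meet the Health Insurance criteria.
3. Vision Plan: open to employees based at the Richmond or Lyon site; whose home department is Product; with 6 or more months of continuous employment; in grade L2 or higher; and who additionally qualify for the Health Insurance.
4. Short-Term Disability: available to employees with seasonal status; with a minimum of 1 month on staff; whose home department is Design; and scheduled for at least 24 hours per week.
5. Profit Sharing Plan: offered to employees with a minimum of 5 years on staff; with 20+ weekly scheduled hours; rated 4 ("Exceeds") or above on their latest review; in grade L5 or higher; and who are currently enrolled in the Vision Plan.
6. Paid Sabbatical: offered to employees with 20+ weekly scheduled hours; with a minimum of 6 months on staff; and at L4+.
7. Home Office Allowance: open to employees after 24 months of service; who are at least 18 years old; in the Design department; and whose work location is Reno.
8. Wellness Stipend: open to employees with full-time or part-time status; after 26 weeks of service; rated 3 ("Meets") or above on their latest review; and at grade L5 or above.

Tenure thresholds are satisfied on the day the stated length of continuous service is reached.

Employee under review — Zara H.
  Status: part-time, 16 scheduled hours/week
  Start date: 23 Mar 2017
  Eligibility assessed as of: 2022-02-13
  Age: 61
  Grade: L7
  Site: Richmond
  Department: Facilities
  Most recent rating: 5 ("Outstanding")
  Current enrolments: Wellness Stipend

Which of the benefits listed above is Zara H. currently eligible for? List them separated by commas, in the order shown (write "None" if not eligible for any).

Health Insurance, Stock Option Plan, Wellness Stipend

Service from 23 Mar 2017 to 2022-02-13: 1788 days.
Health Insurance — service 1788 days ≥ 45 days ✓; grade L7 ≥ L5 ✓; age 61 ≥ 18 ✓ → eligible.
Stock Option Plan — status part-time ✓; service 1788 days ≥ 2 months (≈60 days) ✓; rating 5 ≥ 3 ✓; eligible for Health Insurance ✓ → eligible.
Vision Plan — site Richmond ✓; dept Facilities ✗ → not eligible.
Short-Term Disability — status part-time ✗ (requires seasonal) → not eligible.
Profit Sharing Plan — service 1788 days < 5 years (≈1825 days) ✗ → not eligible.
Paid Sabbatical — 16 hrs/wk < 20 ✗ → not eligible.
Home Office Allowance — service 1788 days ≥ 24 months (≈720 days) ✓; age 61 ≥ 18 ✓; dept Facilities ✗ → not eligible.
Wellness Stipend — status part-time ✓; service 1788 days ≥ 26 weeks (≈182 days) ✓; rating 5 ≥ 3 ✓; grade L7 ≥ L5 ✓ → eligible.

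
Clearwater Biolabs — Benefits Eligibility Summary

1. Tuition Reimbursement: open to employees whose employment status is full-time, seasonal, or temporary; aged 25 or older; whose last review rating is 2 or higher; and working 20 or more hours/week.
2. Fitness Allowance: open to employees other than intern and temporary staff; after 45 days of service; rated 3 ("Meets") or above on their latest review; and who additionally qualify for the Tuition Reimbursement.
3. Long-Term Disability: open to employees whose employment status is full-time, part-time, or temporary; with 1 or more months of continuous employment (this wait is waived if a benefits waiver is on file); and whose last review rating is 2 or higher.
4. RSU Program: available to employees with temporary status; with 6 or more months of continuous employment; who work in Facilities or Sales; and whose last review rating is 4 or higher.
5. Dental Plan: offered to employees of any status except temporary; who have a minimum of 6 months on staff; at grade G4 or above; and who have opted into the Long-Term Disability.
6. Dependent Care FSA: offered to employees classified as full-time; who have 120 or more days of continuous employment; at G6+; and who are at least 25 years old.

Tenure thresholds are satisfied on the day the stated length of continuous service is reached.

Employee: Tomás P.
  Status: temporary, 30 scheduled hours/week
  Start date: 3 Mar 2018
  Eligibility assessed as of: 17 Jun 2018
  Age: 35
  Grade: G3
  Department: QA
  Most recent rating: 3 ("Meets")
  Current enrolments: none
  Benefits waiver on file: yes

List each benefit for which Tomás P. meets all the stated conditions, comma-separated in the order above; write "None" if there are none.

Service from 3 Mar 2018 to 17 Jun 2018: 106 days.
Tuition Reimbursement — status temporary ✓; age 35 ≥ 25 ✓; rating 3 ≥ 2 ✓; 30 hrs/wk ≥ 20 ✓ → eligible.
Fitness Allowance — status temporary ✗ (excluded) → not eligible.
Long-Term Disability — status temporary ✓; benefits waiver on file ✓; rating 3 ≥ 2 ✓ → eligible.
RSU Program — status temporary ✓; service 106 days < 6 months (≈180 days) ✗ → not eligible.
Dental Plan — status temporary ✗ (excluded) → not eligible.
Dependent Care FSA — status temporary ✗ (requires full-time) → not eligible.

Tuition Reimbursement, Long-Term Disability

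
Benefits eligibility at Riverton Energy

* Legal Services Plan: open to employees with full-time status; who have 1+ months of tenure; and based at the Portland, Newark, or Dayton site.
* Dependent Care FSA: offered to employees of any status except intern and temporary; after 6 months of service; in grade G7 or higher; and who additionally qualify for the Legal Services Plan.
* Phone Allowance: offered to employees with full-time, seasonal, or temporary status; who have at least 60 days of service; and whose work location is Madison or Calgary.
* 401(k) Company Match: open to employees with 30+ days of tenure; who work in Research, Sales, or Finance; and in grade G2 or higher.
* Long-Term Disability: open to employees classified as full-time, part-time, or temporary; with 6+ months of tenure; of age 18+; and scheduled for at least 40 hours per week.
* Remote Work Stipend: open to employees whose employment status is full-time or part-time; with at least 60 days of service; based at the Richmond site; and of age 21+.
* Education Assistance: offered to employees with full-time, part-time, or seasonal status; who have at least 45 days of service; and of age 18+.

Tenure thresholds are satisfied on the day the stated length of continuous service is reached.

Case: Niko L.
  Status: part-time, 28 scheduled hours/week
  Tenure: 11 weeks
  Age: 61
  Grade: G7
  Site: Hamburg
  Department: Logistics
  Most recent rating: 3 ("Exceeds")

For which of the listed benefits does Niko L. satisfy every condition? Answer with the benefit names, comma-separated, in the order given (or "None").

Legal Services Plan — status part-time ✗ (requires full-time) → not eligible.
Dependent Care FSA — status part-time ✓ (not excluded); service 11 weeks < 6 months (≈180 days) ✗ → not eligible.
Phone Allowance — status part-time ✗ (requires full-time, seasonal, or temporary) → not eligible.
401(k) Company Match — service 11 weeks ≥ 30 days ✓; dept Logistics ✗ → not eligible.
Long-Term Disability — status part-time ✓; service 11 weeks < 6 months (≈180 days) ✗ → not eligible.
Remote Work Stipend — status part-time ✓; service 11 weeks ≥ 60 days ✓; site Hamburg ✗ (not Richmond) → not eligible.
Education Assistance — status part-time ✓; service 11 weeks ≥ 45 days ✓; age 61 ≥ 18 ✓ → eligible.

Education Assistance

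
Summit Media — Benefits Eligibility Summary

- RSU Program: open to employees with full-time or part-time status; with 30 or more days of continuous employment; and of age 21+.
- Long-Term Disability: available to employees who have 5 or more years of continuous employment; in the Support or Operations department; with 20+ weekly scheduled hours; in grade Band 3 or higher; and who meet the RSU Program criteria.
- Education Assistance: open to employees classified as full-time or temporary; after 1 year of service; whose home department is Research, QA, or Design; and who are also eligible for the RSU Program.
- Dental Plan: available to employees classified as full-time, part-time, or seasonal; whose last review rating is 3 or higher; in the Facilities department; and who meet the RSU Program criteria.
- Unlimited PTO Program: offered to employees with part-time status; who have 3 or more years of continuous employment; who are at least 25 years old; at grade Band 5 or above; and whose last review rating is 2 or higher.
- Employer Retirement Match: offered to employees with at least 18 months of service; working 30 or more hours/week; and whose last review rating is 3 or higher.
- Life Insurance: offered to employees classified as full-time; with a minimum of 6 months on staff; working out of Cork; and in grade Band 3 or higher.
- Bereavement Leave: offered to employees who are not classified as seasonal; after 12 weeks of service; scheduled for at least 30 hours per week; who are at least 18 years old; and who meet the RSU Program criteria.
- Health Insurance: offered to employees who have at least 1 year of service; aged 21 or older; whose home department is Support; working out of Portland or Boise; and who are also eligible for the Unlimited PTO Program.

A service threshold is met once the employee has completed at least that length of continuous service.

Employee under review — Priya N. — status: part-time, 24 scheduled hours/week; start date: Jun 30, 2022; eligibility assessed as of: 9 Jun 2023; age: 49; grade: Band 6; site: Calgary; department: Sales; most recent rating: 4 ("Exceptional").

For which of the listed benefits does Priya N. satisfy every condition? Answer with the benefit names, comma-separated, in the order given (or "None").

Service from Jun 30, 2022 to 9 Jun 2023: 344 days.
RSU Program — status part-time ✓; service 344 days ≥ 30 days ✓; age 49 ≥ 21 ✓ → eligible.
Long-Term Disability — service 344 days < 5 years (≈1825 days) ✗ → not eligible.
Education Assistance — status part-time ✗ (requires full-time or temporary) → not eligible.
Dental Plan — status part-time ✓; rating 4 ≥ 3 ✓; dept Sales ✗ → not eligible.
Unlimited PTO Program — status part-time ✓; service 344 days < 3 years (≈1095 days) ✗ → not eligible.
Employer Retirement Match — service 344 days < 18 months (≈540 days) ✗ → not eligible.
Life Insurance — status part-time ✗ (requires full-time) → not eligible.
Bereavement Leave — status part-time ✓ (not excluded); service 344 days ≥ 12 weeks (≈84 days) ✓; 24 hrs/wk < 30 ✗ → not eligible.
Health Insurance — service 344 days < 1 year (≈365 days) ✗ → not eligible.

RSU Program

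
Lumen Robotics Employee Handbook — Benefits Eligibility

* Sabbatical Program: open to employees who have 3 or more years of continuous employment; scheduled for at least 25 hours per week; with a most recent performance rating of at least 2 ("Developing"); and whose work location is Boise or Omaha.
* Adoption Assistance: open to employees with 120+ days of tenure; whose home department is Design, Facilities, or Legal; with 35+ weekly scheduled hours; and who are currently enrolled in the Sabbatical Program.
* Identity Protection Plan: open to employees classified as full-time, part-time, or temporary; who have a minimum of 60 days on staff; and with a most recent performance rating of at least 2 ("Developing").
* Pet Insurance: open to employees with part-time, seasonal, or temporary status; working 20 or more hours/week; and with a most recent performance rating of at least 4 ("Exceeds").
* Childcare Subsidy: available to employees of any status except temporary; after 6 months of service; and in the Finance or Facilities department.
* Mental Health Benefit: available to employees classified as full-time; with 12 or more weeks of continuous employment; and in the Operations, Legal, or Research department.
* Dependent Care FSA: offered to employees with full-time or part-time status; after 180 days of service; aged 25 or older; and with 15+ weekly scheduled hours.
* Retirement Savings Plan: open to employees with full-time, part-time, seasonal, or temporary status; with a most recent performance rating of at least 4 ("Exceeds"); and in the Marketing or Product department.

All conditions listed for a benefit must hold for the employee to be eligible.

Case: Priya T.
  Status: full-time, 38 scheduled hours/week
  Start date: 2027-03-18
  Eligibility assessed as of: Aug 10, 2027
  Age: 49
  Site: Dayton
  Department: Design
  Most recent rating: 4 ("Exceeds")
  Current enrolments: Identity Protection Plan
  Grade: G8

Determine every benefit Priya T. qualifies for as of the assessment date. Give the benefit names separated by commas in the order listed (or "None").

Identity Protection Plan

Service from 2027-03-18 to Aug 10, 2027: 145 days.
Sabbatical Program — service 145 days < 3 years (≈1095 days) ✗ → not eligible.
Adoption Assistance — service 145 days ≥ 120 days ✓; dept Design ✓; 38 hrs/wk ≥ 35 ✓; not enrolled in Sabbatical Program ✗ → not eligible.
Identity Protection Plan — status full-time ✓; service 145 days ≥ 60 days ✓; rating 4 ≥ 2 ✓ → eligible.
Pet Insurance — status full-time ✗ (requires part-time, seasonal, or temporary) → not eligible.
Childcare Subsidy — status full-time ✓ (not excluded); service 145 days < 6 months (≈180 days) ✗ → not eligible.
Mental Health Benefit — status full-time ✓; service 145 days ≥ 12 weeks (≈84 days) ✓; dept Design ✗ → not eligible.
Dependent Care FSA — status full-time ✓; service 145 days < 180 days ✗ → not eligible.
Retirement Savings Plan — status full-time ✓; rating 4 ≥ 4 ✓; dept Design ✗ → not eligible.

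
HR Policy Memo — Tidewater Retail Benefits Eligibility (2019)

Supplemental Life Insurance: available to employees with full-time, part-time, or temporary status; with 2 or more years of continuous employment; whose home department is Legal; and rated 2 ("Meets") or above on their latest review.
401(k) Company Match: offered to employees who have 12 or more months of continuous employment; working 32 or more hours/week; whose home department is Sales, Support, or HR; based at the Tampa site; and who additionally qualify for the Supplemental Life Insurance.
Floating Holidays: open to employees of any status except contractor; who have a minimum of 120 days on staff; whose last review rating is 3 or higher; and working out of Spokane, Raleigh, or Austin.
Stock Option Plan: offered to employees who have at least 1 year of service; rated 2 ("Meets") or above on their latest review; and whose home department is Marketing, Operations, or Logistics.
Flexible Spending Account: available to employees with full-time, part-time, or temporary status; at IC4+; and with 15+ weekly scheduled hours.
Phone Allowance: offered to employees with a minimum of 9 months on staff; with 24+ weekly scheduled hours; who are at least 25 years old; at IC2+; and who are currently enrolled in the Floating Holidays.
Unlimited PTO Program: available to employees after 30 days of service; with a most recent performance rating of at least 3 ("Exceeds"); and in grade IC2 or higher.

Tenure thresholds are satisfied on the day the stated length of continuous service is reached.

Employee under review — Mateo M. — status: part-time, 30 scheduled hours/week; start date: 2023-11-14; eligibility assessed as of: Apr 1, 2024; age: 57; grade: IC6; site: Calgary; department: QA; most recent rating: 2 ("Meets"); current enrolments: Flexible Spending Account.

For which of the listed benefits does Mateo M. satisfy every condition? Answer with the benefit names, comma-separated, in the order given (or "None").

Flexible Spending Account

Service from 2023-11-14 to Apr 1, 2024: 139 days.
Supplemental Life Insurance — status part-time ✓; service 139 days < 2 years (≈730 days) ✗ → not eligible.
401(k) Company Match — service 139 days < 12 months (≈360 days) ✗ → not eligible.
Floating Holidays — status part-time ✓ (not excluded); service 139 days ≥ 120 days ✓; rating 2 < 3 ✗ → not eligible.
Stock Option Plan — service 139 days < 1 year (≈365 days) ✗ → not eligible.
Flexible Spending Account — status part-time ✓; grade IC6 ≥ IC4 ✓; 30 hrs/wk ≥ 15 ✓ → eligible.
Phone Allowance — service 139 days < 9 months (≈270 days) ✗ → not eligible.
Unlimited PTO Program — service 139 days ≥ 30 days ✓; rating 2 < 3 ✗ → not eligible.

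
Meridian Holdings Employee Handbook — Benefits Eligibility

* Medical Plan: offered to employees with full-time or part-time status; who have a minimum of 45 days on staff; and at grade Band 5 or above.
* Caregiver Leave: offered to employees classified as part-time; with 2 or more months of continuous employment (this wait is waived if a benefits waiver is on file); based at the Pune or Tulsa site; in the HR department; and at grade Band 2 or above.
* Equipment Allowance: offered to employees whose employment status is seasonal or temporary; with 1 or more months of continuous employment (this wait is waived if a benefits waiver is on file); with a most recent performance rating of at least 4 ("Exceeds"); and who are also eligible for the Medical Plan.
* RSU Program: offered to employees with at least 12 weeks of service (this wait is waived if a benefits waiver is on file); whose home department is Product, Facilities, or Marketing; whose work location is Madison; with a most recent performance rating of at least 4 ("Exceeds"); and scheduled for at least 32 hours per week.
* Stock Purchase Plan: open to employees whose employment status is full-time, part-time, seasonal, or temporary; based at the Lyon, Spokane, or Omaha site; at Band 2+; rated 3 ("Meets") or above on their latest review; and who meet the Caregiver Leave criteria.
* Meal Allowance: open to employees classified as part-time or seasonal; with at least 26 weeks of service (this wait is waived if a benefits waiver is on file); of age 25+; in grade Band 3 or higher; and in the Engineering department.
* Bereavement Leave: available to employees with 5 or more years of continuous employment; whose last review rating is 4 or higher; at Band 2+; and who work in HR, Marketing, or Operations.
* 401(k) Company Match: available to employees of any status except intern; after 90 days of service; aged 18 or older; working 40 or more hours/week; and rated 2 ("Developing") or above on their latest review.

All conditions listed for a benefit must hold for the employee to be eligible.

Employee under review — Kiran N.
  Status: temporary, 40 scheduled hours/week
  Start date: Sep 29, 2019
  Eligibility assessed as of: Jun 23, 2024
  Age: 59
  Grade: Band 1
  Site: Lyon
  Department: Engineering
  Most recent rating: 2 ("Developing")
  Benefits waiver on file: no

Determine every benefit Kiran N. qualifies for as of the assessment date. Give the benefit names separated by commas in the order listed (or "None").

Service from Sep 29, 2019 to Jun 23, 2024: 1729 days.
Medical Plan — status temporary ✗ (requires full-time or part-time) → not eligible.
Caregiver Leave — status temporary ✗ (requires part-time) → not eligible.
Equipment Allowance — status temporary ✓; no waiver, service 1729 days ≥ 1 month (≈30 days) ✓; rating 2 < 4 ✗ → not eligible.
RSU Program — no waiver, service 1729 days ≥ 12 weeks (≈84 days) ✓; dept Engineering ✗ → not eligible.
Stock Purchase Plan — status temporary ✓; site Lyon ✓; grade Band 1 < Band 2 ✗ → not eligible.
Meal Allowance — status temporary ✗ (requires part-time or seasonal) → not eligible.
Bereavement Leave — service 1729 days < 5 years (≈1825 days) ✗ → not eligible.
401(k) Company Match — status temporary ✓ (not excluded); service 1729 days ≥ 90 days ✓; age 59 ≥ 18 ✓; 40 hrs/wk ≥ 40 ✓; rating 2 ≥ 2 ✓ → eligible.

401(k) Company Match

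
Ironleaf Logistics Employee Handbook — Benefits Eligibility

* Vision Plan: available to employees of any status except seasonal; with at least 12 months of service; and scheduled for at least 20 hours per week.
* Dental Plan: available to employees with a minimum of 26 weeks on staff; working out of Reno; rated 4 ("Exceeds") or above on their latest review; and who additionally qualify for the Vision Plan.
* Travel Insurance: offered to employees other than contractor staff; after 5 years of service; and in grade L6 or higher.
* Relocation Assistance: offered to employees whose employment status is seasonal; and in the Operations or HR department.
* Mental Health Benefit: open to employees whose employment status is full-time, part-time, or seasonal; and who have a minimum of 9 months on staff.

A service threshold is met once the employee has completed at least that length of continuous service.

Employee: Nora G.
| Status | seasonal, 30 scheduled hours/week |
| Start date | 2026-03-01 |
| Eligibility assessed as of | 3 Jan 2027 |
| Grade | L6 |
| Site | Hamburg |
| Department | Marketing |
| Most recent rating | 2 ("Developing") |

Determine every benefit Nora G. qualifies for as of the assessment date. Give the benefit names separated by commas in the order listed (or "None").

Mental Health Benefit

Service from 2026-03-01 to 3 Jan 2027: 308 days.
Vision Plan — status seasonal ✗ (excluded) → not eligible.
Dental Plan — service 308 days ≥ 26 weeks (≈182 days) ✓; site Hamburg ✗ (not Reno) → not eligible.
Travel Insurance — status seasonal ✓ (not excluded); service 308 days < 5 years (≈1825 days) ✗ → not eligible.
Relocation Assistance — status seasonal ✓; dept Marketing ✗ → not eligible.
Mental Health Benefit — status seasonal ✓; service 308 days ≥ 9 months (≈270 days) ✓ → eligible.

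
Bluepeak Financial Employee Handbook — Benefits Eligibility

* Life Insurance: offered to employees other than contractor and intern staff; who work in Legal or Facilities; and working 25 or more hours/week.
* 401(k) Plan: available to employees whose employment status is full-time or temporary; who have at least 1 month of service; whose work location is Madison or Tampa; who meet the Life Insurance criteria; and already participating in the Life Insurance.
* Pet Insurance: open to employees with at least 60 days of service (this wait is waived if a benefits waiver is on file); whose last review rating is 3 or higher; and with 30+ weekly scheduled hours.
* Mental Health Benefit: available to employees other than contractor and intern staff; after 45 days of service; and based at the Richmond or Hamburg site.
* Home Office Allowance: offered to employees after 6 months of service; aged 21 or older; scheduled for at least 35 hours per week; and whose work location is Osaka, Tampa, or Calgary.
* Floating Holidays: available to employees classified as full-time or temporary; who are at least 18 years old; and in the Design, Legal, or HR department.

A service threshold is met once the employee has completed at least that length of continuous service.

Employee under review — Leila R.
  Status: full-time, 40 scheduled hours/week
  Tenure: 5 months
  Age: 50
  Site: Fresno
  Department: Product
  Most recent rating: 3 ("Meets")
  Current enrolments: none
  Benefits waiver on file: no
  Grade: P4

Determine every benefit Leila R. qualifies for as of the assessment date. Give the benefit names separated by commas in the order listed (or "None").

Pet Insurance

Life Insurance — status full-time ✓ (not excluded); dept Product ✗ → not eligible.
401(k) Plan — status full-time ✓; service 5 months ≥ 1 month ✓; site Fresno ✗ (not Madison or Tampa) → not eligible.
Pet Insurance — no waiver, service 5 months ≥ 60 days ✓; rating 3 ≥ 3 ✓; 40 hrs/wk ≥ 30 ✓ → eligible.
Mental Health Benefit — status full-time ✓ (not excluded); service 5 months ≥ 45 days ✓; site Fresno ✗ (not Richmond or Hamburg) → not eligible.
Home Office Allowance — service 5 months < 6 months ✗ → not eligible.
Floating Holidays — status full-time ✓; age 50 ≥ 18 ✓; dept Product ✗ → not eligible.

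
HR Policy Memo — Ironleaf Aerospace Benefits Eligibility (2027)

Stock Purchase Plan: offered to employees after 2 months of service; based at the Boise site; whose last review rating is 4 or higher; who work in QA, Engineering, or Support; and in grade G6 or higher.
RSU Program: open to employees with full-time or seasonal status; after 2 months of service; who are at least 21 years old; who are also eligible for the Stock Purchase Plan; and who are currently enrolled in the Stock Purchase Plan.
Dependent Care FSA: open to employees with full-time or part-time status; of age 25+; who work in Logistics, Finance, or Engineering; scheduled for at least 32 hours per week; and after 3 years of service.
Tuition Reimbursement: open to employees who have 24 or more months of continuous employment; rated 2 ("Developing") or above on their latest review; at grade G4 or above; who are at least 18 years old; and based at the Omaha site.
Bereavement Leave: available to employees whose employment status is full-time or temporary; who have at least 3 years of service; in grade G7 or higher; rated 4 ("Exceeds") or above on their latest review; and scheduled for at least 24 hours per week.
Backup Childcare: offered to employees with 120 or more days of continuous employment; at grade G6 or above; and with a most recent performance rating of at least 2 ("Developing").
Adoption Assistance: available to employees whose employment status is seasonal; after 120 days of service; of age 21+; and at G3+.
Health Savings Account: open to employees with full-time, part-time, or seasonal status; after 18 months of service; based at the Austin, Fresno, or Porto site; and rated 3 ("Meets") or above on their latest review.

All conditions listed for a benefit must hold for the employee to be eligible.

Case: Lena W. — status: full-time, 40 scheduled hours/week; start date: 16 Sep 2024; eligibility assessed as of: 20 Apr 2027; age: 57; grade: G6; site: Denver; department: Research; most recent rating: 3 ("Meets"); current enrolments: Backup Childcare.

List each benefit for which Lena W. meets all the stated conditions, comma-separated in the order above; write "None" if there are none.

Service from 16 Sep 2024 to 20 Apr 2027: 946 days.
Stock Purchase Plan — service 946 days ≥ 2 months (≈60 days) ✓; site Denver ✗ (not Boise) → not eligible.
RSU Program — status full-time ✓; service 946 days ≥ 2 months (≈60 days) ✓; age 57 ≥ 21 ✓; not eligible for Stock Purchase Plan ✗ → not eligible.
Dependent Care FSA — status full-time ✓; age 57 ≥ 25 ✓; dept Research ✗ → not eligible.
Tuition Reimbursement — service 946 days ≥ 24 months (≈720 days) ✓; rating 3 ≥ 2 ✓; grade G6 ≥ G4 ✓; age 57 ≥ 18 ✓; site Denver ✗ (not Omaha) → not eligible.
Bereavement Leave — status full-time ✓; service 946 days < 3 years (≈1095 days) ✗ → not eligible.
Backup Childcare — service 946 days ≥ 120 days ✓; grade G6 ≥ G6 ✓; rating 3 ≥ 2 ✓ → eligible.
Adoption Assistance — status full-time ✗ (requires seasonal) → not eligible.
Health Savings Account — status full-time ✓; service 946 days ≥ 18 months (≈540 days) ✓; site Denver ✗ (not Austin, Fresno, or Porto) → not eligible.

Backup Childcare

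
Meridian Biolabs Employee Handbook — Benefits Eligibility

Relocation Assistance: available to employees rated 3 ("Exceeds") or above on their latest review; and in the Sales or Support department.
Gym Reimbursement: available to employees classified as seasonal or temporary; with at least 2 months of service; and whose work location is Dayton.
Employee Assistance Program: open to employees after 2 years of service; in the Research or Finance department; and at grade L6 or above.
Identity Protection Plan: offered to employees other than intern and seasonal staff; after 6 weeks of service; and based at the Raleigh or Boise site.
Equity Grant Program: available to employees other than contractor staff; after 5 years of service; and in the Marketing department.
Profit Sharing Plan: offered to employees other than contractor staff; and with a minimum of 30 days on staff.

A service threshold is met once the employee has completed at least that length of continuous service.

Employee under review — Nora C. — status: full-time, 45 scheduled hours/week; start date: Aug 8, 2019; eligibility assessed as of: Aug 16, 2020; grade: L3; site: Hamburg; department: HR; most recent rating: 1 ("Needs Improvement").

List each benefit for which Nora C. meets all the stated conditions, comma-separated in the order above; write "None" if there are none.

Profit Sharing Plan

Service from Aug 8, 2019 to Aug 16, 2020: 374 days.
Relocation Assistance — rating 1 < 3 ✗ → not eligible.
Gym Reimbursement — status full-time ✗ (requires seasonal or temporary) → not eligible.
Employee Assistance Program — service 374 days < 2 years (≈730 days) ✗ → not eligible.
Identity Protection Plan — status full-time ✓ (not excluded); service 374 days ≥ 6 weeks (≈42 days) ✓; site Hamburg ✗ (not Raleigh or Boise) → not eligible.
Equity Grant Program — status full-time ✓ (not excluded); service 374 days < 5 years (≈1825 days) ✗ → not eligible.
Profit Sharing Plan — status full-time ✓ (not excluded); service 374 days ≥ 30 days ✓ → eligible.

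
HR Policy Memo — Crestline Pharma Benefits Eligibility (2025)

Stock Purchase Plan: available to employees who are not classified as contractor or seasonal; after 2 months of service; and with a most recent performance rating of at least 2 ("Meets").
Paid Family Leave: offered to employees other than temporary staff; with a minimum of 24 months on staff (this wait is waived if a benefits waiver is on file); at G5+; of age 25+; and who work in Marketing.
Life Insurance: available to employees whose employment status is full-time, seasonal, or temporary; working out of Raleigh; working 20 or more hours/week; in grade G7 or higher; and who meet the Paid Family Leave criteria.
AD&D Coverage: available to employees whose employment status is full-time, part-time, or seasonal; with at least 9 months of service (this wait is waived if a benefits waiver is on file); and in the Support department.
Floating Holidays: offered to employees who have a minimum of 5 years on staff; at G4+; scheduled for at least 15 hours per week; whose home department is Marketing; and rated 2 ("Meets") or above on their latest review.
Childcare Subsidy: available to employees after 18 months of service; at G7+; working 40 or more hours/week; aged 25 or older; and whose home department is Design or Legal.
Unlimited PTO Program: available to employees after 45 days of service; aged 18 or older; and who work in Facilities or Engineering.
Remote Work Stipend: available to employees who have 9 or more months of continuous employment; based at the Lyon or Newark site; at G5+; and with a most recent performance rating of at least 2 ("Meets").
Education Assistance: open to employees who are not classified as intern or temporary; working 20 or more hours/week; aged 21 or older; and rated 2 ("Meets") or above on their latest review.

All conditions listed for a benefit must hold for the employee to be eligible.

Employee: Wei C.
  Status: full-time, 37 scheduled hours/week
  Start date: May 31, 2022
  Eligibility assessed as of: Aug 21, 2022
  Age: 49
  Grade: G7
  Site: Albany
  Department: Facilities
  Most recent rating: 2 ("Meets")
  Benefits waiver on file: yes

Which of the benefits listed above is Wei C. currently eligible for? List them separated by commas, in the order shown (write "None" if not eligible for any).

Stock Purchase Plan, Unlimited PTO Program, Education Assistance

Service from May 31, 2022 to Aug 21, 2022: 82 days.
Stock Purchase Plan — status full-time ✓ (not excluded); service 82 days ≥ 2 months (≈60 days) ✓; rating 2 ≥ 2 ✓ → eligible.
Paid Family Leave — status full-time ✓ (not excluded); benefits waiver on file ✓; grade G7 ≥ G5 ✓; age 49 ≥ 25 ✓; dept Facilities ✗ → not eligible.
Life Insurance — status full-time ✓; site Albany ✗ (not Raleigh) → not eligible.
AD&D Coverage — status full-time ✓; benefits waiver on file ✓; dept Facilities ✗ → not eligible.
Floating Holidays — service 82 days < 5 years (≈1825 days) ✗ → not eligible.
Childcare Subsidy — service 82 days < 18 months (≈540 days) ✗ → not eligible.
Unlimited PTO Program — service 82 days ≥ 45 days ✓; age 49 ≥ 18 ✓; dept Facilities ✓ → eligible.
Remote Work Stipend — service 82 days < 9 months (≈270 days) ✗ → not eligible.
Education Assistance — status full-time ✓ (not excluded); 37 hrs/wk ≥ 20 ✓; age 49 ≥ 21 ✓; rating 2 ≥ 2 ✓ → eligible.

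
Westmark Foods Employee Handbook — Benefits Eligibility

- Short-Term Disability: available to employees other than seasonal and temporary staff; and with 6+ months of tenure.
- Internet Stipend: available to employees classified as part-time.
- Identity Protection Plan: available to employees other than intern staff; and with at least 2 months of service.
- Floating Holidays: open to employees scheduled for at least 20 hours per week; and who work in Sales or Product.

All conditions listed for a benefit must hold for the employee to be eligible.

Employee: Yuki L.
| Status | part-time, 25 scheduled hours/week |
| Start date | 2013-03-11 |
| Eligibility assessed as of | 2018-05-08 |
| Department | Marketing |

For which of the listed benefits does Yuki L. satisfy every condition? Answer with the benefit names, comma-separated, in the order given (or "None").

Service from 2013-03-11 to 2018-05-08: 1884 days.
Short-Term Disability — status part-time ✓ (not excluded); service 1884 days ≥ 6 months (≈180 days) ✓ → eligible.
Internet Stipend — status part-time ✓ → eligible.
Identity Protection Plan — status part-time ✓ (not excluded); service 1884 days ≥ 2 months (≈60 days) ✓ → eligible.
Floating Holidays — 25 hrs/wk ≥ 20 ✓; dept Marketing ✗ → not eligible.

Short-Term Disability, Internet Stipend, Identity Protection Plan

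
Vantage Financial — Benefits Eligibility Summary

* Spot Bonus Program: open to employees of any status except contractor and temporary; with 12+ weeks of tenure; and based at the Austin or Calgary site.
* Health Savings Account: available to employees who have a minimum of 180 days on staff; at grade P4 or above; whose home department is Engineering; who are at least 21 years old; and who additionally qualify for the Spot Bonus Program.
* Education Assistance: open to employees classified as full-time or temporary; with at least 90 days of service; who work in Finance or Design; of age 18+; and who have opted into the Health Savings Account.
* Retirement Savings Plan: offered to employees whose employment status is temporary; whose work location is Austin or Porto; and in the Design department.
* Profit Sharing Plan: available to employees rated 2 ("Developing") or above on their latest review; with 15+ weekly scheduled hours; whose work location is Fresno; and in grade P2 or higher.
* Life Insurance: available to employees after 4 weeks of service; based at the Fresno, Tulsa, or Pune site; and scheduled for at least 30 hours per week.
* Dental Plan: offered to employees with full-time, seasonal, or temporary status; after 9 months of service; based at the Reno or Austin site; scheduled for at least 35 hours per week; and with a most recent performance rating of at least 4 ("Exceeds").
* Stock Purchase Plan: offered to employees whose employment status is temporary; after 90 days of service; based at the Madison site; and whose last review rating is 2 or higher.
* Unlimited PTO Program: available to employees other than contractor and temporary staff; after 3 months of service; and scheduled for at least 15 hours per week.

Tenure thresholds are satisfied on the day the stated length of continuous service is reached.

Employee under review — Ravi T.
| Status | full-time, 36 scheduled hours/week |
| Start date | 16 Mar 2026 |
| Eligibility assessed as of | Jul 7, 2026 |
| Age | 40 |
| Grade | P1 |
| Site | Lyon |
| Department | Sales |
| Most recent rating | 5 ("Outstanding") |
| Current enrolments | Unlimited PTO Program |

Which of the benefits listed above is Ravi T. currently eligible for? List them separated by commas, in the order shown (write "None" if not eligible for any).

Service from 16 Mar 2026 to Jul 7, 2026: 113 days.
Spot Bonus Program — status full-time ✓ (not excluded); service 113 days ≥ 12 weeks (≈84 days) ✓; site Lyon ✗ (not Austin or Calgary) → not eligible.
Health Savings Account — service 113 days < 180 days ✗ → not eligible.
Education Assistance — status full-time ✓; service 113 days ≥ 90 days ✓; dept Sales ✗ → not eligible.
Retirement Savings Plan — status full-time ✗ (requires temporary) → not eligible.
Profit Sharing Plan — rating 5 ≥ 2 ✓; 36 hrs/wk ≥ 15 ✓; site Lyon ✗ (not Fresno) → not eligible.
Life Insurance — service 113 days ≥ 4 weeks (≈28 days) ✓; site Lyon ✗ (not Fresno, Tulsa, or Pune) → not eligible.
Dental Plan — status full-time ✓; service 113 days < 9 months (≈270 days) ✗ → not eligible.
Stock Purchase Plan — status full-time ✗ (requires temporary) → not eligible.
Unlimited PTO Program — status full-time ✓ (not excluded); service 113 days ≥ 3 months (≈90 days) ✓; 36 hrs/wk ≥ 15 ✓ → eligible.

Unlimited PTO Program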